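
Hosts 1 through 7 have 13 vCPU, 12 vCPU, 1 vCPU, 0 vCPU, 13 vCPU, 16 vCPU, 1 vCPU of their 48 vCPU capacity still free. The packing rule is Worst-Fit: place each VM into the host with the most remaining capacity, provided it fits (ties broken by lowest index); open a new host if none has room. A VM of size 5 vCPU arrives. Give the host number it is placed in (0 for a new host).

6

Hosts with room: host 1 (13 vCPU), host 2 (12 vCPU), host 5 (13 vCPU), host 6 (16 vCPU).
Most room is host 6 with 16 vCPU free.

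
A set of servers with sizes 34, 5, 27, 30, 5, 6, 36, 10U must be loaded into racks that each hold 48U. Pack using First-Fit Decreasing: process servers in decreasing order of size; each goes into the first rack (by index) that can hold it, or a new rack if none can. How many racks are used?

Sorted descending: 36, 34, 30, 27, 10, 6, 5, 5.
rack 1: place 36U, 12U left
rack 2: place 34U, 14U left
rack 3: place 30U, 18U left
rack 4: place 27U, 21U left
rack 1: place 10U, 2U left
rack 2: place 6U, 8U left
rack 2: place 5U, 3U left
rack 3: place 5U, 13U left
Final racks: [36,10] [34,6,5] [30,5] [27].

4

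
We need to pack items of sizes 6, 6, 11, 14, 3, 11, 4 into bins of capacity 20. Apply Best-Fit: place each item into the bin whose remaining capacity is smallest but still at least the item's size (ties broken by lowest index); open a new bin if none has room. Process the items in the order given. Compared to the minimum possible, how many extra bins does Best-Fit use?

Best-Fit: [6,6,4] [11] [14,3] [11] → 4 bins.
Total size 55; any packing needs at least ⌈55/20⌉ = 3 bins.
An optimal packing achieves that bound: [14,6] [11,6,3] [11,4] → 3 bins.
Excess: 4 − 3 = 1.

1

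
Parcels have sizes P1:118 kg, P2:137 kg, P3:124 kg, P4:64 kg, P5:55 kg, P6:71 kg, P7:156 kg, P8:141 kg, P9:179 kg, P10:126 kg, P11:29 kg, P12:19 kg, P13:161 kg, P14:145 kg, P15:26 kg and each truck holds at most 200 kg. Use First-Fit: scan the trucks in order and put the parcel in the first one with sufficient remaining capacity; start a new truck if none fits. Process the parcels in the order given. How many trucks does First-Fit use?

truck 1: place P1 (118 kg), 82 kg left
truck 2: place P2 (137 kg), 63 kg left
truck 3: place P3 (124 kg), 76 kg left
truck 1: place P4 (64 kg), 18 kg left
truck 2: place P5 (55 kg), 8 kg left
truck 3: place P6 (71 kg), 5 kg left
truck 4: place P7 (156 kg), 44 kg left
truck 5: place P8 (141 kg), 59 kg left
truck 6: place P9 (179 kg), 21 kg left
truck 7: place P10 (126 kg), 74 kg left
truck 4: place P11 (29 kg), 15 kg left
truck 5: place P12 (19 kg), 40 kg left
truck 8: place P13 (161 kg), 39 kg left
truck 9: place P14 (145 kg), 55 kg left
truck 5: place P15 (26 kg), 14 kg left

9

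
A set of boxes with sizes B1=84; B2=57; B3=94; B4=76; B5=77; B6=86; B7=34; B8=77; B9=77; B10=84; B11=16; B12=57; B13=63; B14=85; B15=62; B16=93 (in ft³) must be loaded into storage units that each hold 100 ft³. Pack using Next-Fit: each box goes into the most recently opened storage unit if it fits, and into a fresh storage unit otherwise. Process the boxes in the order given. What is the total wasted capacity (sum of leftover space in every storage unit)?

378

Put B1 (84 ft³) in storage unit 1; 16 ft³ remain.
Put B2 (57 ft³) in storage unit 2; 43 ft³ remain.
Put B3 (94 ft³) in storage unit 3; 6 ft³ remain.
Put B4 (76 ft³) in storage unit 4; 24 ft³ remain.
Put B5 (77 ft³) in storage unit 5; 23 ft³ remain.
Put B6 (86 ft³) in storage unit 6; 14 ft³ remain.
Put B7 (34 ft³) in storage unit 7; 66 ft³ remain.
Put B8 (77 ft³) in storage unit 8; 23 ft³ remain.
Put B9 (77 ft³) in storage unit 9; 23 ft³ remain.
Put B10 (84 ft³) in storage unit 10; 16 ft³ remain.
Put B11 (16 ft³) in storage unit 10; 0 ft³ remain.
Put B12 (57 ft³) in storage unit 11; 43 ft³ remain.
Put B13 (63 ft³) in storage unit 12; 37 ft³ remain.
Put B14 (85 ft³) in storage unit 13; 15 ft³ remain.
Put B15 (62 ft³) in storage unit 14; 38 ft³ remain.
Put B16 (93 ft³) in storage unit 15; 7 ft³ remain.
15 storage units × 100 ft³ = 1500 ft³; used 1122 ft³; unused 378 ft³.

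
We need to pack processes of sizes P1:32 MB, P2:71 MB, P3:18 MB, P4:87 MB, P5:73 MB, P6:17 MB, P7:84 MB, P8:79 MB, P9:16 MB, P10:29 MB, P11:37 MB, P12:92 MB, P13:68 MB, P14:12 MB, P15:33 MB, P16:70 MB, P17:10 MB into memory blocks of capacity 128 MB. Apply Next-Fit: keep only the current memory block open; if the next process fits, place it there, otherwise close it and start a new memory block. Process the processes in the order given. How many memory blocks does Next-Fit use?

9 memory blocks

Put P1 (32 MB) in memory block 1; 96 MB remain.
Put P2 (71 MB) in memory block 1; 25 MB remain.
Put P3 (18 MB) in memory block 1; 7 MB remain.
Put P4 (87 MB) in memory block 2; 41 MB remain.
Put P5 (73 MB) in memory block 3; 55 MB remain.
Put P6 (17 MB) in memory block 3; 38 MB remain.
Put P7 (84 MB) in memory block 4; 44 MB remain.
Put P8 (79 MB) in memory block 5; 49 MB remain.
Put P9 (16 MB) in memory block 5; 33 MB remain.
Put P10 (29 MB) in memory block 5; 4 MB remain.
Put P11 (37 MB) in memory block 6; 91 MB remain.
Put P12 (92 MB) in memory block 7; 36 MB remain.
Put P13 (68 MB) in memory block 8; 60 MB remain.
Put P14 (12 MB) in memory block 8; 48 MB remain.
Put P15 (33 MB) in memory block 8; 15 MB remain.
Put P16 (70 MB) in memory block 9; 58 MB remain.
Put P17 (10 MB) in memory block 9; 48 MB remain.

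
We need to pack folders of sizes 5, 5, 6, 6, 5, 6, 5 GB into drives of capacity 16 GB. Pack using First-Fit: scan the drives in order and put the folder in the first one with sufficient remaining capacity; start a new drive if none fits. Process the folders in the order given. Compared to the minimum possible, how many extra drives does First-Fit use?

0

First-Fit: [5,5,6] [6,5,5] [6] → 3 drives.
Total size 38 GB; any packing needs at least ⌈38/16⌉ = 3 drives.
So 3 is already optimal.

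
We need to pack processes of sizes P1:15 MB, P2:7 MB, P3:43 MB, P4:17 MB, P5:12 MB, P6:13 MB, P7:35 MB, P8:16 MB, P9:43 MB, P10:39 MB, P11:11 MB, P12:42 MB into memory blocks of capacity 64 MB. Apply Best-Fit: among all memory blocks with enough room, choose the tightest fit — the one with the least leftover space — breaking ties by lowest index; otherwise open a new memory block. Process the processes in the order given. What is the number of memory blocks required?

6 memory blocks

memory block 1: place P1 (15 MB), 49 MB left
memory block 1: place P2 (7 MB), 42 MB left
memory block 2: place P3 (43 MB), 21 MB left
memory block 2: place P4 (17 MB), 4 MB left
memory block 1: place P5 (12 MB), 30 MB left
memory block 1: place P6 (13 MB), 17 MB left
memory block 3: place P7 (35 MB), 29 MB left
memory block 1: place P8 (16 MB), 1 MB left
memory block 4: place P9 (43 MB), 21 MB left
memory block 5: place P10 (39 MB), 25 MB left
memory block 4: place P11 (11 MB), 10 MB left
memory block 6: place P12 (42 MB), 22 MB left
Final memory blocks: [15,7,12,13,16] [43,17] [35] [43,11] [39] [42].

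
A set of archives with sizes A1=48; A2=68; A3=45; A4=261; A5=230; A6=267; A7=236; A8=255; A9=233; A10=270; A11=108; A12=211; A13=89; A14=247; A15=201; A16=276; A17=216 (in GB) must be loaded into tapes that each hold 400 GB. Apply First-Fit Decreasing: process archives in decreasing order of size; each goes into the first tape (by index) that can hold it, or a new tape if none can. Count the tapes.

Sorted descending: 276, 270, 267, 261, 255, 247, 236, 233, 230, 216, 211, 201, 108, 89, 68, 48, 45.
tape 1: place 276 GB, 124 GB left
tape 2: place 270 GB, 130 GB left
tape 3: place 267 GB, 133 GB left
tape 4: place 261 GB, 139 GB left
tape 5: place 255 GB, 145 GB left
tape 6: place 247 GB, 153 GB left
tape 7: place 236 GB, 164 GB left
tape 8: place 233 GB, 167 GB left
tape 9: place 230 GB, 170 GB left
tape 10: place 216 GB, 184 GB left
tape 11: place 211 GB, 189 GB left
tape 12: place 201 GB, 199 GB left
tape 1: place 108 GB, 16 GB left
tape 2: place 89 GB, 41 GB left
tape 3: place 68 GB, 65 GB left
tape 3: place 48 GB, 17 GB left
tape 4: place 45 GB, 94 GB left
Final tapes: [276,108] [270,89] [267,68,48] [261,45] [255] [247] [236] [233] [230] [216] [211] [201].

12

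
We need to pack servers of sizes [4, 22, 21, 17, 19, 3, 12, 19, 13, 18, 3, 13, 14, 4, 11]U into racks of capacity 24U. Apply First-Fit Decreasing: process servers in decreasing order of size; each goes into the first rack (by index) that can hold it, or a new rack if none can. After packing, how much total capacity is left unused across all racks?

47

Sorted descending: 22, 21, 19, 19, 18, 17, 14, 13, 13, 12, 11, 4, 4, 3, 3.
rack 1: place 22U, 2U left
rack 2: place 21U, 3U left
rack 3: place 19U, 5U left
rack 4: place 19U, 5U left
rack 5: place 18U, 6U left
rack 6: place 17U, 7U left
rack 7: place 14U, 10U left
rack 8: place 13U, 11U left
rack 9: place 13U, 11U left
rack 10: place 12U, 12U left
rack 8: place 11U, 0U left
rack 3: place 4U, 1U left
rack 4: place 4U, 1U left
rack 2: place 3U, 0U left
rack 5: place 3U, 3U left
10 racks × 24U = 240U; used 193U; unused 47U.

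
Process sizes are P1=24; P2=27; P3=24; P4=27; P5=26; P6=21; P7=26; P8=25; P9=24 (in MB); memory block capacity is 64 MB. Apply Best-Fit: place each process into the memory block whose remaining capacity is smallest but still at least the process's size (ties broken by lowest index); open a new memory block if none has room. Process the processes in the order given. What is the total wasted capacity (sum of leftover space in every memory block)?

96

P1 (24 MB) → memory block 1 (remaining 40 MB)
P2 (27 MB) → memory block 1 (remaining 13 MB)
P3 (24 MB) → memory block 2 (remaining 40 MB)
P4 (27 MB) → memory block 2 (remaining 13 MB)
P5 (26 MB) → memory block 3 (remaining 38 MB)
P6 (21 MB) → memory block 3 (remaining 17 MB)
P7 (26 MB) → memory block 4 (remaining 38 MB)
P8 (25 MB) → memory block 4 (remaining 13 MB)
P9 (24 MB) → memory block 5 (remaining 40 MB)
5 memory blocks × 64 MB = 320 MB; used 224 MB; unused 96 MB.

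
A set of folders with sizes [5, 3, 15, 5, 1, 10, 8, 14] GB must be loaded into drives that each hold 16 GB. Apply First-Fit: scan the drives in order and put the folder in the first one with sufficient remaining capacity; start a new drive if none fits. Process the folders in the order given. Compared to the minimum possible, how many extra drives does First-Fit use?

1

First-Fit: [5,3,5,1] [15] [10] [8] [14] → 5 drives.
Total size 61 GB; any packing needs at least ⌈61/16⌉ = 4 drives.
An optimal packing achieves that bound: [15,1] [14] [10,5] [8,5,3] → 4 drives.
Excess: 5 − 4 = 1.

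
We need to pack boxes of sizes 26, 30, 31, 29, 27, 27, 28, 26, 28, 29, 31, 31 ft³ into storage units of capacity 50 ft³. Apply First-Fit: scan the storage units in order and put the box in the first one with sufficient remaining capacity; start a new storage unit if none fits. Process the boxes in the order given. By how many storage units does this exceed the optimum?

0

First-Fit: [26] [30] [31] [29] [27] [27] [28] [26] [28] [29] [31] [31] → 12 storage units.
12 boxes exceed 25 ft³ (half the capacity), and no two of those can share a storage unit, so at least 12 storage units are needed.
So 12 is already optimal.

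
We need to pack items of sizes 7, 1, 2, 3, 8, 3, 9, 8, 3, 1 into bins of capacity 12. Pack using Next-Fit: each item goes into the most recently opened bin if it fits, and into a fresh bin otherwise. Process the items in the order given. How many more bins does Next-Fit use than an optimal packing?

0

Next-Fit: [7,1,2] [3,8] [3,9] [8,3,1] → 4 bins.
Total size 45; any packing needs at least ⌈45/12⌉ = 4 bins.
So 4 is already optimal.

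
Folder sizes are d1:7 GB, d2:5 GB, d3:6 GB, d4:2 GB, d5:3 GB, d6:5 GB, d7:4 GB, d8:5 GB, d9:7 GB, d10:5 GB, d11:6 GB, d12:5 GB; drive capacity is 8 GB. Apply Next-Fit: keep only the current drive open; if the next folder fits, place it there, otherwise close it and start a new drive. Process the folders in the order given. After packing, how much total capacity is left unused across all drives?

drive 1: place d1 (7 GB), 1 GB left
drive 2: place d2 (5 GB), 3 GB left
drive 3: place d3 (6 GB), 2 GB left
drive 3: place d4 (2 GB), 0 GB left
drive 4: place d5 (3 GB), 5 GB left
drive 4: place d6 (5 GB), 0 GB left
drive 5: place d7 (4 GB), 4 GB left
drive 6: place d8 (5 GB), 3 GB left
drive 7: place d9 (7 GB), 1 GB left
drive 8: place d10 (5 GB), 3 GB left
drive 9: place d11 (6 GB), 2 GB left
drive 10: place d12 (5 GB), 3 GB left
10 drives × 8 GB = 80 GB; used 60 GB; unused 20 GB.

20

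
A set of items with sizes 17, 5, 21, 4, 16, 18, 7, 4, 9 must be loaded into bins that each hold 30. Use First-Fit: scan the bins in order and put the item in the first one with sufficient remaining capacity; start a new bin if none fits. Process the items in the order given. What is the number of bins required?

4

Put 17 in bin 1; 13 remain.
Put 5 in bin 1; 8 remain.
Put 21 in bin 2; 9 remain.
Put 4 in bin 1; 4 remain.
Put 16 in bin 3; 14 remain.
Put 18 in bin 4; 12 remain.
Put 7 in bin 2; 2 remain.
Put 4 in bin 1; 0 remain.
Put 9 in bin 3; 5 remain.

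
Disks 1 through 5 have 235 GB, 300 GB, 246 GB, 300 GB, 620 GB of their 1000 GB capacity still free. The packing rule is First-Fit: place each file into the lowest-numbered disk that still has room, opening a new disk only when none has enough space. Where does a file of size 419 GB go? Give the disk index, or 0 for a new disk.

5

Disks with room: disk 5 (620 GB).
The first with room is disk 5.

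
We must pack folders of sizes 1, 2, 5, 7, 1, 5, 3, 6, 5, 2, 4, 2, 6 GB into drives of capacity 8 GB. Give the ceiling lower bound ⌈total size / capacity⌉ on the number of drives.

Total size = 1 + 2 + 5 + 7 + 1 + 5 + 3 + 6 + 5 + 2 + 4 + 2 + 6 = 49 GB.
⌈49 / 8⌉ = 7.

7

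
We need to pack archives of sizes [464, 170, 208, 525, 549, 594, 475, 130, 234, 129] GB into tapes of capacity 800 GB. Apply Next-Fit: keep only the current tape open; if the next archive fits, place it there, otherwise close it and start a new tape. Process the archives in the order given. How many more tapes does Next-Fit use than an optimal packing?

Next-Fit: [464,170] [208,525] [549] [594] [475,130] [234,129] → 6 tapes.
Total size 3478 GB; any packing needs at least ⌈3478/800⌉ = 5 tapes.
An optimal packing achieves that bound: [594,170] [549,234] [525,208] [475,130,129] [464] → 5 tapes.
Excess: 6 − 5 = 1.

1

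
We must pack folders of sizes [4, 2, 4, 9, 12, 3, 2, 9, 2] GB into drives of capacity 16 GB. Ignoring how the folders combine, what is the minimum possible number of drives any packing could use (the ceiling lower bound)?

Total size = 4 + 2 + 4 + 9 + 12 + 3 + 2 + 9 + 2 = 47 GB.
⌈47 / 16⌉ = 3.

3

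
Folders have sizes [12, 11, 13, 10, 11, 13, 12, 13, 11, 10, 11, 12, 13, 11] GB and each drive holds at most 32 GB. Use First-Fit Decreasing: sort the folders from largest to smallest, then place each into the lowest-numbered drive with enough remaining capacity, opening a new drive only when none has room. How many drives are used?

6

Sorted descending: 13, 13, 13, 13, 12, 12, 12, 11, 11, 11, 11, 11, 10, 10.
Put 13 GB in drive 1; 19 GB remain.
Put 13 GB in drive 1; 6 GB remain.
Put 13 GB in drive 2; 19 GB remain.
Put 13 GB in drive 2; 6 GB remain.
Put 12 GB in drive 3; 20 GB remain.
Put 12 GB in drive 3; 8 GB remain.
Put 12 GB in drive 4; 20 GB remain.
Put 11 GB in drive 4; 9 GB remain.
Put 11 GB in drive 5; 21 GB remain.
Put 11 GB in drive 5; 10 GB remain.
Put 11 GB in drive 6; 21 GB remain.
Put 11 GB in drive 6; 10 GB remain.
Put 10 GB in drive 5; 0 GB remain.
Put 10 GB in drive 6; 0 GB remain.
Final drives: [13,13] [13,13] [12,12] [12,11] [11,11,10] [11,11,10].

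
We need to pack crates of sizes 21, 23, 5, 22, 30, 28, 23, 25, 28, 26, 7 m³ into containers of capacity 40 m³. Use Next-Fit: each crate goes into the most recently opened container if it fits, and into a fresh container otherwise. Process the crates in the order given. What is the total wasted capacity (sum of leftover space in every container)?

21 m³ → container 1 (remaining 19 m³)
23 m³ → container 2 (remaining 17 m³)
5 m³ → container 2 (remaining 12 m³)
22 m³ → container 3 (remaining 18 m³)
30 m³ → container 4 (remaining 10 m³)
28 m³ → container 5 (remaining 12 m³)
23 m³ → container 6 (remaining 17 m³)
25 m³ → container 7 (remaining 15 m³)
28 m³ → container 8 (remaining 12 m³)
26 m³ → container 9 (remaining 14 m³)
7 m³ → container 9 (remaining 7 m³)
9 containers × 40 m³ = 360 m³; used 238 m³; unused 122 m³.

122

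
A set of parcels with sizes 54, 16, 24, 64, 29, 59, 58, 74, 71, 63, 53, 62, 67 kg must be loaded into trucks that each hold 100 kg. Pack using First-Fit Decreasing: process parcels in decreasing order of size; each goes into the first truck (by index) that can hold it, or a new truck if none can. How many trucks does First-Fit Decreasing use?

10

Sorted descending: 74, 71, 67, 64, 63, 62, 59, 58, 54, 53, 29, 24, 16.
74 kg → truck 1 (remaining 26 kg)
71 kg → truck 2 (remaining 29 kg)
67 kg → truck 3 (remaining 33 kg)
64 kg → truck 4 (remaining 36 kg)
63 kg → truck 5 (remaining 37 kg)
62 kg → truck 6 (remaining 38 kg)
59 kg → truck 7 (remaining 41 kg)
58 kg → truck 8 (remaining 42 kg)
54 kg → truck 9 (remaining 46 kg)
53 kg → truck 10 (remaining 47 kg)
29 kg → truck 2 (remaining 0 kg)
24 kg → truck 1 (remaining 2 kg)
16 kg → truck 3 (remaining 17 kg)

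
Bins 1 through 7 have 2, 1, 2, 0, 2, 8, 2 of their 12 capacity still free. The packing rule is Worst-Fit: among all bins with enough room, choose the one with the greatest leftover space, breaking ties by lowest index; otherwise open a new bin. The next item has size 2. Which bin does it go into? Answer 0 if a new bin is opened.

Bins with room: bin 1 (2), bin 3 (2), bin 5 (2), bin 6 (8), bin 7 (2).
Most room is bin 6 with 8 free.

6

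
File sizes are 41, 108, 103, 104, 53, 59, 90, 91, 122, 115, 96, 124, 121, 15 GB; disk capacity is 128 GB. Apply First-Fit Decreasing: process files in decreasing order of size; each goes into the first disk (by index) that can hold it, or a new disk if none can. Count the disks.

Sorted descending: 124, 122, 121, 115, 108, 104, 103, 96, 91, 90, 59, 53, 41, 15.
Put 124 GB in disk 1; 4 GB remain.
Put 122 GB in disk 2; 6 GB remain.
Put 121 GB in disk 3; 7 GB remain.
Put 115 GB in disk 4; 13 GB remain.
Put 108 GB in disk 5; 20 GB remain.
Put 104 GB in disk 6; 24 GB remain.
Put 103 GB in disk 7; 25 GB remain.
Put 96 GB in disk 8; 32 GB remain.
Put 91 GB in disk 9; 37 GB remain.
Put 90 GB in disk 10; 38 GB remain.
Put 59 GB in disk 11; 69 GB remain.
Put 53 GB in disk 11; 16 GB remain.
Put 41 GB in disk 12; 87 GB remain.
Put 15 GB in disk 5; 5 GB remain.
Final disks: [124] [122] [121] [115] [108,15] [104] [103] [96] [91] [90] [59,53] [41].

12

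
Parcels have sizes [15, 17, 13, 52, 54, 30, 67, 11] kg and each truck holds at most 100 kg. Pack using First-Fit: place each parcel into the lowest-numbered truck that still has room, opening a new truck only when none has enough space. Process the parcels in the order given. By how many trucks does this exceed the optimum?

First-Fit: [15,17,13,52] [54,30,11] [67] → 3 trucks.
Total size 259 kg; any packing needs at least ⌈259/100⌉ = 3 trucks.
So 3 is already optimal.

0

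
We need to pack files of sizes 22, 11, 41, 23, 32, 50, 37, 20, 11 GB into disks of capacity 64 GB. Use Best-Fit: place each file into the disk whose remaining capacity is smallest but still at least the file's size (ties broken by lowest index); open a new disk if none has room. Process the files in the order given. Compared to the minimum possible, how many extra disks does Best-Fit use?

Best-Fit: [22,11] [41,23] [32] [50,11] [37,20] → 5 disks.
Total size 247 GB; any packing needs at least ⌈247/64⌉ = 4 disks.
An optimal packing achieves that bound: [50,11] [41,23] [37,22] [32,20,11] → 4 disks.
Excess: 5 − 4 = 1.

1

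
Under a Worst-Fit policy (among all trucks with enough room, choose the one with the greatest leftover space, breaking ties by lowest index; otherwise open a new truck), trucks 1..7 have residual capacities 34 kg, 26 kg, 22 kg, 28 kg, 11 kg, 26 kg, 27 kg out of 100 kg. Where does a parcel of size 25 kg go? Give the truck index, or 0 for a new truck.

1

Trucks with room: truck 1 (34 kg), truck 2 (26 kg), truck 4 (28 kg), truck 6 (26 kg), truck 7 (27 kg).
Most room is truck 1 with 34 kg free.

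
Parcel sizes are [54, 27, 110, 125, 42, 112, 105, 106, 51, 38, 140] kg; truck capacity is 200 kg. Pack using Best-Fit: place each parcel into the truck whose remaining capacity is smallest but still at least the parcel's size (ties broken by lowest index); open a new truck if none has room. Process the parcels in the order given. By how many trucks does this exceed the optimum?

Best-Fit: [54,27,110] [125,42] [112,51] [105] [106,38] [140] → 6 trucks.
6 parcels exceed 100 kg (half the capacity), and no two of those can share a truck, so at least 6 trucks are needed.
So 6 is already optimal.

0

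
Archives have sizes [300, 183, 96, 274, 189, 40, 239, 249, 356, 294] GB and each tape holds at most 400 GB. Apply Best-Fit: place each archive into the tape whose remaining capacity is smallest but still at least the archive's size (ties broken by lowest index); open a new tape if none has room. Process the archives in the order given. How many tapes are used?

Put 300 GB in tape 1; 100 GB remain.
Put 183 GB in tape 2; 217 GB remain.
Put 96 GB in tape 1; 4 GB remain.
Put 274 GB in tape 3; 126 GB remain.
Put 189 GB in tape 2; 28 GB remain.
Put 40 GB in tape 3; 86 GB remain.
Put 239 GB in tape 4; 161 GB remain.
Put 249 GB in tape 5; 151 GB remain.
Put 356 GB in tape 6; 44 GB remain.
Put 294 GB in tape 7; 106 GB remain.
Final tapes: [300,96] [183,189] [274,40] [239] [249] [356] [294].

7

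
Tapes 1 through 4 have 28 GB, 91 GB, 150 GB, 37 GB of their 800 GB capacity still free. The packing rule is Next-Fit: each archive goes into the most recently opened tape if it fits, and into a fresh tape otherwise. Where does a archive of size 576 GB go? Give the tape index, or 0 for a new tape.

0

Next-Fit only looks at tape 4, which has 37 GB free.
576 GB does not fit, so a new tape is opened.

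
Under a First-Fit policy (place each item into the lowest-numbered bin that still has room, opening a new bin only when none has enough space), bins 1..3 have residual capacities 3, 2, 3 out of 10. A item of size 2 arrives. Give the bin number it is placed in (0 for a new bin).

1

Bins with room: bin 1 (3), bin 2 (2), bin 3 (3).
The first with room is bin 1.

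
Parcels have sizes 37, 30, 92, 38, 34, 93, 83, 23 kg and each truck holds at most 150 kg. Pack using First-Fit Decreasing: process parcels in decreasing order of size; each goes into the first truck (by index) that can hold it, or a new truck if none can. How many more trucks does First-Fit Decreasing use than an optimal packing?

First-Fit Decreasing: [93,38] [92,37] [83,34,30] [23] → 4 trucks.
Total size 430 kg; any packing needs at least ⌈430/150⌉ = 3 trucks.
An optimal packing achieves that bound: [93,38] [92,34,23] [83,37,30] → 3 trucks.
Excess: 4 − 3 = 1.

1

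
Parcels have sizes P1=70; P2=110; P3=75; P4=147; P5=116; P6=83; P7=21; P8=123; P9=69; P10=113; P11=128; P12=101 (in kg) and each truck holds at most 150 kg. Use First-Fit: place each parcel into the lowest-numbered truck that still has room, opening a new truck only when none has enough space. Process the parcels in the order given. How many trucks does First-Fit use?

10 trucks

truck 1: place P1 (70 kg), 80 kg left
truck 2: place P2 (110 kg), 40 kg left
truck 1: place P3 (75 kg), 5 kg left
truck 3: place P4 (147 kg), 3 kg left
truck 4: place P5 (116 kg), 34 kg left
truck 5: place P6 (83 kg), 67 kg left
truck 2: place P7 (21 kg), 19 kg left
truck 6: place P8 (123 kg), 27 kg left
truck 7: place P9 (69 kg), 81 kg left
truck 8: place P10 (113 kg), 37 kg left
truck 9: place P11 (128 kg), 22 kg left
truck 10: place P12 (101 kg), 49 kg left
Final trucks: [70,75] [110,21] [147] [116] [83] [123] [69] [113] [128] [101].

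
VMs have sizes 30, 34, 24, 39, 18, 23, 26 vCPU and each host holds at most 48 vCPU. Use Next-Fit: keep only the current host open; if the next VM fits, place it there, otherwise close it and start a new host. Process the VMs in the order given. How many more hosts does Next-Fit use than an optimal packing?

Next-Fit: [30] [34] [24] [39] [18,23] [26] → 6 hosts.
Total size 194 vCPU; any packing needs at least ⌈194/48⌉ = 5 hosts.
An optimal packing achieves that bound: [39] [34] [30,18] [26] [24,23] → 5 hosts.
Excess: 6 − 5 = 1.

1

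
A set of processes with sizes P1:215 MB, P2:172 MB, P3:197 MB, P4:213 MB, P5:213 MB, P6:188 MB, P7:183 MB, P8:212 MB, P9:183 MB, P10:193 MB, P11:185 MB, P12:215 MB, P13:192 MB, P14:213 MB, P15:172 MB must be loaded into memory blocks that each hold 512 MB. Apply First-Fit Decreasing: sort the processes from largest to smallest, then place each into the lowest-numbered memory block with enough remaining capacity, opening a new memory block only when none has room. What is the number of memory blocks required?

8

Sorted descending: 215, 215, 213, 213, 213, 212, 197, 193, 192, 188, 185, 183, 183, 172, 172.
memory block 1: place 215 MB, 297 MB left
memory block 1: place 215 MB, 82 MB left
memory block 2: place 213 MB, 299 MB left
memory block 2: place 213 MB, 86 MB left
memory block 3: place 213 MB, 299 MB left
memory block 3: place 212 MB, 87 MB left
memory block 4: place 197 MB, 315 MB left
memory block 4: place 193 MB, 122 MB left
memory block 5: place 192 MB, 320 MB left
memory block 5: place 188 MB, 132 MB left
memory block 6: place 185 MB, 327 MB left
memory block 6: place 183 MB, 144 MB left
memory block 7: place 183 MB, 329 MB left
memory block 7: place 172 MB, 157 MB left
memory block 8: place 172 MB, 340 MB left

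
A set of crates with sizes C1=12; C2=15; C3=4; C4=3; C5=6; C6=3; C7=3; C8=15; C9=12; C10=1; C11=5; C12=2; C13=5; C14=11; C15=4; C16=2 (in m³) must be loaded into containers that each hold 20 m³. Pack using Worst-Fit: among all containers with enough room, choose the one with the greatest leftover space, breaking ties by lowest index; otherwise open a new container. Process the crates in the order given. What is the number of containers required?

6 containers

container 1: place C1 (12 m³), 8 m³ left
container 2: place C2 (15 m³), 5 m³ left
container 1: place C3 (4 m³), 4 m³ left
container 2: place C4 (3 m³), 2 m³ left
container 3: place C5 (6 m³), 14 m³ left
container 3: place C6 (3 m³), 11 m³ left
container 3: place C7 (3 m³), 8 m³ left
container 4: place C8 (15 m³), 5 m³ left
container 5: place C9 (12 m³), 8 m³ left
container 3: place C10 (1 m³), 7 m³ left
container 5: place C11 (5 m³), 3 m³ left
container 3: place C12 (2 m³), 5 m³ left
container 3: place C13 (5 m³), 0 m³ left
container 6: place C14 (11 m³), 9 m³ left
container 6: place C15 (4 m³), 5 m³ left
container 4: place C16 (2 m³), 3 m³ left
Final containers: [12,4] [15,3] [6,3,3,1,2,5] [15,2] [12,5] [11,4].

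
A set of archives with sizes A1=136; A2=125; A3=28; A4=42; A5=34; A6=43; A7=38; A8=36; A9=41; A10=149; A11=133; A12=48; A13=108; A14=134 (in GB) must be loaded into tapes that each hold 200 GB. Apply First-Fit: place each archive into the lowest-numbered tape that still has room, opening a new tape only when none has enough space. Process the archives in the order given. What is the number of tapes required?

Put A1 (136 GB) in tape 1; 64 GB remain.
Put A2 (125 GB) in tape 2; 75 GB remain.
Put A3 (28 GB) in tape 1; 36 GB remain.
Put A4 (42 GB) in tape 2; 33 GB remain.
Put A5 (34 GB) in tape 1; 2 GB remain.
Put A6 (43 GB) in tape 3; 157 GB remain.
Put A7 (38 GB) in tape 3; 119 GB remain.
Put A8 (36 GB) in tape 3; 83 GB remain.
Put A9 (41 GB) in tape 3; 42 GB remain.
Put A10 (149 GB) in tape 4; 51 GB remain.
Put A11 (133 GB) in tape 5; 67 GB remain.
Put A12 (48 GB) in tape 4; 3 GB remain.
Put A13 (108 GB) in tape 6; 92 GB remain.
Put A14 (134 GB) in tape 7; 66 GB remain.
Final tapes: [136,28,34] [125,42] [43,38,36,41] [149,48] [133] [108] [134].

7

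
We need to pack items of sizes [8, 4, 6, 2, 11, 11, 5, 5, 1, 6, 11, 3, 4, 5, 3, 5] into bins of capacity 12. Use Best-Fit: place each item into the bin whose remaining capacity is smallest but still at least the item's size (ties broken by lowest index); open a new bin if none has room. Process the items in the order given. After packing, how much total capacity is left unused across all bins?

Put 8 in bin 1; 4 remain.
Put 4 in bin 1; 0 remain.
Put 6 in bin 2; 6 remain.
Put 2 in bin 2; 4 remain.
Put 11 in bin 3; 1 remain.
Put 11 in bin 4; 1 remain.
Put 5 in bin 5; 7 remain.
Put 5 in bin 5; 2 remain.
Put 1 in bin 3; 0 remain.
Put 6 in bin 6; 6 remain.
Put 11 in bin 7; 1 remain.
Put 3 in bin 2; 1 remain.
Put 4 in bin 6; 2 remain.
Put 5 in bin 8; 7 remain.
Put 3 in bin 8; 4 remain.
Put 5 in bin 9; 7 remain.
9 bins × 12 = 108; used 90; unused 18.

18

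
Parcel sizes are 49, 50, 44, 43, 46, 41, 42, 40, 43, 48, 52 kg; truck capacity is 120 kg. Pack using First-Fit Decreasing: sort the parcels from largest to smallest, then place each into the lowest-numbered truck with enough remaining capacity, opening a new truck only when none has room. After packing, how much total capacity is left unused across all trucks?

Sorted descending: 52, 50, 49, 48, 46, 44, 43, 43, 42, 41, 40.
truck 1: place 52 kg, 68 kg left
truck 1: place 50 kg, 18 kg left
truck 2: place 49 kg, 71 kg left
truck 2: place 48 kg, 23 kg left
truck 3: place 46 kg, 74 kg left
truck 3: place 44 kg, 30 kg left
truck 4: place 43 kg, 77 kg left
truck 4: place 43 kg, 34 kg left
truck 5: place 42 kg, 78 kg left
truck 5: place 41 kg, 37 kg left
truck 6: place 40 kg, 80 kg left
6 trucks × 120 kg = 720 kg; used 498 kg; unused 222 kg.

222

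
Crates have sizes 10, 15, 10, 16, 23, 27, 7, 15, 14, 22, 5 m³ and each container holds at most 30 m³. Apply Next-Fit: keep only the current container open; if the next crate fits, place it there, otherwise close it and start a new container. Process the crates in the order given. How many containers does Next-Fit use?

Put 10 m³ in container 1; 20 m³ remain.
Put 15 m³ in container 1; 5 m³ remain.
Put 10 m³ in container 2; 20 m³ remain.
Put 16 m³ in container 2; 4 m³ remain.
Put 23 m³ in container 3; 7 m³ remain.
Put 27 m³ in container 4; 3 m³ remain.
Put 7 m³ in container 5; 23 m³ remain.
Put 15 m³ in container 5; 8 m³ remain.
Put 14 m³ in container 6; 16 m³ remain.
Put 22 m³ in container 7; 8 m³ remain.
Put 5 m³ in container 7; 3 m³ remain.

7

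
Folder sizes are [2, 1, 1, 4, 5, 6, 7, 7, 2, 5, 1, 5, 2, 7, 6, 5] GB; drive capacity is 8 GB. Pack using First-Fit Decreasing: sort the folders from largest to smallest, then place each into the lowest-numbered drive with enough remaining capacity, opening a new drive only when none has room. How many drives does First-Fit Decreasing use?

Sorted descending: 7, 7, 7, 6, 6, 5, 5, 5, 5, 4, 2, 2, 2, 1, 1, 1.
Put 7 GB in drive 1; 1 GB remain.
Put 7 GB in drive 2; 1 GB remain.
Put 7 GB in drive 3; 1 GB remain.
Put 6 GB in drive 4; 2 GB remain.
Put 6 GB in drive 5; 2 GB remain.
Put 5 GB in drive 6; 3 GB remain.
Put 5 GB in drive 7; 3 GB remain.
Put 5 GB in drive 8; 3 GB remain.
Put 5 GB in drive 9; 3 GB remain.
Put 4 GB in drive 10; 4 GB remain.
Put 2 GB in drive 4; 0 GB remain.
Put 2 GB in drive 5; 0 GB remain.
Put 2 GB in drive 6; 1 GB remain.
Put 1 GB in drive 1; 0 GB remain.
Put 1 GB in drive 2; 0 GB remain.
Put 1 GB in drive 3; 0 GB remain.

10 drives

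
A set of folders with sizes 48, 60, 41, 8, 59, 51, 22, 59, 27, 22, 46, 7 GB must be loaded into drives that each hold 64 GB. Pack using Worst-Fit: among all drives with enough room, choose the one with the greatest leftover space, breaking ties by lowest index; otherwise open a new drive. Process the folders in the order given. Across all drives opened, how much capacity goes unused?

126

drive 1: place 48 GB, 16 GB left
drive 2: place 60 GB, 4 GB left
drive 3: place 41 GB, 23 GB left
drive 3: place 8 GB, 15 GB left
drive 4: place 59 GB, 5 GB left
drive 5: place 51 GB, 13 GB left
drive 6: place 22 GB, 42 GB left
drive 7: place 59 GB, 5 GB left
drive 6: place 27 GB, 15 GB left
drive 8: place 22 GB, 42 GB left
drive 9: place 46 GB, 18 GB left
drive 8: place 7 GB, 35 GB left
9 drives × 64 GB = 576 GB; used 450 GB; unused 126 GB.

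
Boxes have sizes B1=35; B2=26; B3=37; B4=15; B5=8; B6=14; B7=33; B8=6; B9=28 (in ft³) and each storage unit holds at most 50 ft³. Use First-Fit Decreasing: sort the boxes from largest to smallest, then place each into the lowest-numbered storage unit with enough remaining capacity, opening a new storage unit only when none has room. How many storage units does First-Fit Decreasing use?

Sorted descending: 37, 35, 33, 28, 26, 15, 14, 8, 6.
storage unit 1: place 37 ft³, 13 ft³ left
storage unit 2: place 35 ft³, 15 ft³ left
storage unit 3: place 33 ft³, 17 ft³ left
storage unit 4: place 28 ft³, 22 ft³ left
storage unit 5: place 26 ft³, 24 ft³ left
storage unit 2: place 15 ft³, 0 ft³ left
storage unit 3: place 14 ft³, 3 ft³ left
storage unit 1: place 8 ft³, 5 ft³ left
storage unit 4: place 6 ft³, 16 ft³ left
Final storage units: [37,8] [35,15] [33,14] [28,6] [26].

5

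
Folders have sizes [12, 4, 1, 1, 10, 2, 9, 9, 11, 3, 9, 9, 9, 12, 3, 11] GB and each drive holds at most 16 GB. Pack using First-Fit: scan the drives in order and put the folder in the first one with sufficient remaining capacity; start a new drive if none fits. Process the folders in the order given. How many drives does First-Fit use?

10 drives

12 GB → drive 1 (remaining 4 GB)
4 GB → drive 1 (remaining 0 GB)
1 GB → drive 2 (remaining 15 GB)
1 GB → drive 2 (remaining 14 GB)
10 GB → drive 2 (remaining 4 GB)
2 GB → drive 2 (remaining 2 GB)
9 GB → drive 3 (remaining 7 GB)
9 GB → drive 4 (remaining 7 GB)
11 GB → drive 5 (remaining 5 GB)
3 GB → drive 3 (remaining 4 GB)
9 GB → drive 6 (remaining 7 GB)
9 GB → drive 7 (remaining 7 GB)
9 GB → drive 8 (remaining 7 GB)
12 GB → drive 9 (remaining 4 GB)
3 GB → drive 3 (remaining 1 GB)
11 GB → drive 10 (remaining 5 GB)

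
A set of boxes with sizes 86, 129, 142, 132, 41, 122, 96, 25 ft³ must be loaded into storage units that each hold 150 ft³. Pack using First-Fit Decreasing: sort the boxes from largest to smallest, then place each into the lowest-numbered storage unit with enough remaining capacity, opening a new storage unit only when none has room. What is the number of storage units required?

Sorted descending: 142, 132, 129, 122, 96, 86, 41, 25.
storage unit 1: place 142 ft³, 8 ft³ left
storage unit 2: place 132 ft³, 18 ft³ left
storage unit 3: place 129 ft³, 21 ft³ left
storage unit 4: place 122 ft³, 28 ft³ left
storage unit 5: place 96 ft³, 54 ft³ left
storage unit 6: place 86 ft³, 64 ft³ left
storage unit 5: place 41 ft³, 13 ft³ left
storage unit 4: place 25 ft³, 3 ft³ left

6 storage units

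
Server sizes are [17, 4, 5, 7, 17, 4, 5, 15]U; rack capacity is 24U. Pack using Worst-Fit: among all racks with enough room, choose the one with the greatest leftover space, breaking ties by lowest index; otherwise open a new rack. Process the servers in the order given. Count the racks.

17U → rack 1 (remaining 7U)
4U → rack 1 (remaining 3U)
5U → rack 2 (remaining 19U)
7U → rack 2 (remaining 12U)
17U → rack 3 (remaining 7U)
4U → rack 2 (remaining 8U)
5U → rack 2 (remaining 3U)
15U → rack 4 (remaining 9U)

4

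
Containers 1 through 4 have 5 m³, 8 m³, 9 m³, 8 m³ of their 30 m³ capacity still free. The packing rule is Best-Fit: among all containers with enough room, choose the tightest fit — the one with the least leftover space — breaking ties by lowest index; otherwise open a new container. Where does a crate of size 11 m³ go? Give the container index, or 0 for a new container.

0

No container has ≥ 11 m³ free, so a new container is opened.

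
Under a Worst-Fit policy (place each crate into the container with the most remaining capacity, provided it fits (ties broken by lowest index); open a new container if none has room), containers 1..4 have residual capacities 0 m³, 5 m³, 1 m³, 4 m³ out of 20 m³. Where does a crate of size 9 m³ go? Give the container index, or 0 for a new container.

0

No container has ≥ 9 m³ free, so a new container is opened.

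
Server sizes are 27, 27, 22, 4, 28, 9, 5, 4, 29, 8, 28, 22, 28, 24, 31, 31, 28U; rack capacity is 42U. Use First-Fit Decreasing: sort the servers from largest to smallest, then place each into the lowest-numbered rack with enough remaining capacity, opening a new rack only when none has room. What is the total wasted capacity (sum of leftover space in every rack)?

Sorted descending: 31, 31, 29, 28, 28, 28, 28, 27, 27, 24, 22, 22, 9, 8, 5, 4, 4.
Put 31U in rack 1; 11U remain.
Put 31U in rack 2; 11U remain.
Put 29U in rack 3; 13U remain.
Put 28U in rack 4; 14U remain.
Put 28U in rack 5; 14U remain.
Put 28U in rack 6; 14U remain.
Put 28U in rack 7; 14U remain.
Put 27U in rack 8; 15U remain.
Put 27U in rack 9; 15U remain.
Put 24U in rack 10; 18U remain.
Put 22U in rack 11; 20U remain.
Put 22U in rack 12; 20U remain.
Put 9U in rack 1; 2U remain.
Put 8U in rack 2; 3U remain.
Put 5U in rack 3; 8U remain.
Put 4U in rack 3; 4U remain.
Put 4U in rack 3; 0U remain.
12 racks × 42U = 504U; used 355U; unused 149U.

149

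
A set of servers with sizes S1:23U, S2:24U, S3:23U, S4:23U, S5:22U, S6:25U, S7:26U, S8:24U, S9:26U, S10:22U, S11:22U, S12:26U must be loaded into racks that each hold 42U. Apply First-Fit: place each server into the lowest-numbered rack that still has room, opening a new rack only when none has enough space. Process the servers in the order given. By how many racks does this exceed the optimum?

0

First-Fit: [23] [24] [23] [23] [22] [25] [26] [24] [26] [22] [22] [26] → 12 racks.
12 servers exceed 21U (half the capacity), and no two of those can share a rack, so at least 12 racks are needed.
So 12 is already optimal.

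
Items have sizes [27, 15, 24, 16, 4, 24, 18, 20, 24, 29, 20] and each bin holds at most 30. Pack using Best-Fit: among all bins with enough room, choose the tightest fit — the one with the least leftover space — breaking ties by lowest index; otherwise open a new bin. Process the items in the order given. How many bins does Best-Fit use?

Put 27 in bin 1; 3 remain.
Put 15 in bin 2; 15 remain.
Put 24 in bin 3; 6 remain.
Put 16 in bin 4; 14 remain.
Put 4 in bin 3; 2 remain.
Put 24 in bin 5; 6 remain.
Put 18 in bin 6; 12 remain.
Put 20 in bin 7; 10 remain.
Put 24 in bin 8; 6 remain.
Put 29 in bin 9; 1 remain.
Put 20 in bin 10; 10 remain.
Final bins: [27] [15] [24,4] [16] [24] [18] [20] [24] [29] [20].

10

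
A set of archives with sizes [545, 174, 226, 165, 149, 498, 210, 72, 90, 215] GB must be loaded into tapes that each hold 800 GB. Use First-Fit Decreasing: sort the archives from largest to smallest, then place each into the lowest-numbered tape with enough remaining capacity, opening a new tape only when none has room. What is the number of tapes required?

Sorted descending: 545, 498, 226, 215, 210, 174, 165, 149, 90, 72.
tape 1: place 545 GB, 255 GB left
tape 2: place 498 GB, 302 GB left
tape 1: place 226 GB, 29 GB left
tape 2: place 215 GB, 87 GB left
tape 3: place 210 GB, 590 GB left
tape 3: place 174 GB, 416 GB left
tape 3: place 165 GB, 251 GB left
tape 3: place 149 GB, 102 GB left
tape 3: place 90 GB, 12 GB left
tape 2: place 72 GB, 15 GB left

3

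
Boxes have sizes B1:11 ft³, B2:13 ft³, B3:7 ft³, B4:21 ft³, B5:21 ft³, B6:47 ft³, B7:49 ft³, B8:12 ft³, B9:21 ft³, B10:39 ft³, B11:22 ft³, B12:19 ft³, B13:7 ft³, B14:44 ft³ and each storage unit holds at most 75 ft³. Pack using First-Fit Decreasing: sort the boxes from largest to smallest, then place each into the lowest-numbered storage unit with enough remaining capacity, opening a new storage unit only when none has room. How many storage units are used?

Sorted descending: 49, 47, 44, 39, 22, 21, 21, 21, 19, 13, 12, 11, 7, 7.
49 ft³ → storage unit 1 (remaining 26 ft³)
47 ft³ → storage unit 2 (remaining 28 ft³)
44 ft³ → storage unit 3 (remaining 31 ft³)
39 ft³ → storage unit 4 (remaining 36 ft³)
22 ft³ → storage unit 1 (remaining 4 ft³)
21 ft³ → storage unit 2 (remaining 7 ft³)
21 ft³ → storage unit 3 (remaining 10 ft³)
21 ft³ → storage unit 4 (remaining 15 ft³)
19 ft³ → storage unit 5 (remaining 56 ft³)
13 ft³ → storage unit 4 (remaining 2 ft³)
12 ft³ → storage unit 5 (remaining 44 ft³)
11 ft³ → storage unit 5 (remaining 33 ft³)
7 ft³ → storage unit 2 (remaining 0 ft³)
7 ft³ → storage unit 3 (remaining 3 ft³)
Final storage units: [49,22] [47,21,7] [44,21,7] [39,21,13] [19,12,11].

5 storage units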